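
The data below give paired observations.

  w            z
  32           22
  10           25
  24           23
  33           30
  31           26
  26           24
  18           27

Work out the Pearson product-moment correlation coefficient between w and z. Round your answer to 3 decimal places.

0.090

n = 7, Σw = 174, Σz = 177, Σw² = 4750, Σz² = 4519, Σwz = 4412
nΣwz − ΣwΣz = 30884 − 30798 = 86
nΣw² − (Σw)² = 33250 − 30276 = 2974; nΣz² − (Σz)² = 31633 − 31329 = 304
r = 86 / √(2974 × 304) = 86 / 950.8396 ≈ 0.090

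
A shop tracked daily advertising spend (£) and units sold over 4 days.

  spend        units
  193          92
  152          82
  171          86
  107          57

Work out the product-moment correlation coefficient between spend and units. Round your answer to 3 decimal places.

0.979

n = 4, Σx = 623, Σy = 317, Σx² = 101043, Σy² = 25833, Σxy = 51025
nΣxy − ΣxΣy = 204100 − 197491 = 6609
nΣx² − (Σx)² = 404172 − 388129 = 16043; nΣy² − (Σy)² = 103332 − 100489 = 2843
r = 6609 / √(16043 × 2843) = 6609 / 6753.5360 ≈ 0.979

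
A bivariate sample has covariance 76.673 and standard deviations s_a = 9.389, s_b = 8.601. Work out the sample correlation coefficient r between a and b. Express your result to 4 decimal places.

r = Cov(a,b) / (s_a · s_b) = 76.673 / (9.389 × 8.601)
  = 76.673 / 80.7548 ≈ 0.9495

0.9495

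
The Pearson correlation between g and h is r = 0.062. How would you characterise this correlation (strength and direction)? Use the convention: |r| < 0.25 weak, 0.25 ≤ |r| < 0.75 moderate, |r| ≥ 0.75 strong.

weak positive

r = 0.062 > 0 so the relationship is positive.
|r| = 0.062, which falls in the weak range.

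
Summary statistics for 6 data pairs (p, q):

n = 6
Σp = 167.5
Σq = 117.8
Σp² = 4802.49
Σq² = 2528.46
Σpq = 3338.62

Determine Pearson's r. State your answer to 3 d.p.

r = (nΣpq − ΣpΣq) / √[(nΣp² − (Σp)²)(nΣq² − (Σq)²)]
Numerator: 6×3338.62 − 167.5×117.8 = 300.22
Denominator: √[(28814.94 − 28056.25)(15170.76 − 13876.84)] = √[758.69 × 1293.92] = 990.7998
r = 300.22 / 990.7998 ≈ 0.303

0.303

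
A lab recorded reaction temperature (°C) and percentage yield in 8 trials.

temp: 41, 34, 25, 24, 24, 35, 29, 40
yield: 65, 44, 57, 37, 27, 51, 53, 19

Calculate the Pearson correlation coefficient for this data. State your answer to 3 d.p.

0.111

n = 8, Σx = 252, Σy = 353, Σx² = 8280, Σy² = 17279, Σxy = 11204
nΣxy − ΣxΣy = 89632 − 88956 = 676
nΣx² − (Σx)² = 66240 − 63504 = 2736; nΣy² − (Σy)² = 138232 − 124609 = 13623
r = 676 / √(2736 × 13623) = 676 / 6105.1231 ≈ 0.111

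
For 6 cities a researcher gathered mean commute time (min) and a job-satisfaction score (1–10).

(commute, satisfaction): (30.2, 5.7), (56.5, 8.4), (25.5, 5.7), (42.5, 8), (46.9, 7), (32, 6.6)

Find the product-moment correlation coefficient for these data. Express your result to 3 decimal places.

n = 6, Σx = 233.6, Σy = 41.4, Σx² = 9784.4, Σy² = 292.1, Σxy = 1671.59
nΣxy − ΣxΣy = 10029.54 − 9671.04 = 358.5
nΣx² − (Σx)² = 58706.4 − 54568.96 = 4137.44; nΣy² − (Σy)² = 1752.6 − 1713.96 = 38.64
r = 358.5 / √(4137.44 × 38.64) = 358.5 / 399.8383 ≈ 0.897

0.897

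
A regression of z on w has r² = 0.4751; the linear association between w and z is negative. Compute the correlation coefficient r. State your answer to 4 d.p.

|r| = √0.4751 = 0.6893
The association is negative, so r = −0.6893.

-0.6893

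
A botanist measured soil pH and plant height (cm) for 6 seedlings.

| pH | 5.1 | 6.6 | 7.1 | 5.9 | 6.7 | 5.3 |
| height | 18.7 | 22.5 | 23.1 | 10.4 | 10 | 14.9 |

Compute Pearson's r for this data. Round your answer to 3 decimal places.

0.256

n = 6, Σx = 36.7, Σy = 99.6, Σx² = 227.77, Σy² = 1819.72, Σxy = 615.21
nΣxy − ΣxΣy = 3691.26 − 3655.32 = 35.94
nΣx² − (Σx)² = 1366.62 − 1346.89 = 19.73; nΣy² − (Σy)² = 10918.32 − 9920.16 = 998.16
r = 35.94 / √(19.73 × 998.16) = 35.94 / 140.3342 ≈ 0.256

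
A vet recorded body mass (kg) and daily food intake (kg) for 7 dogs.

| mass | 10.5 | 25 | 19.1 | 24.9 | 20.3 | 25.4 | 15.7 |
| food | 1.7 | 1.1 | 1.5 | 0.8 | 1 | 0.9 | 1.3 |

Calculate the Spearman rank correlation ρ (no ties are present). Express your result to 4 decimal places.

-0.7857

Rank mass: 1, 6, 3, 5, 4, 7, 2
Rank food: 7, 4, 6, 1, 3, 2, 5
d = rank(mass) − rank(food): -6, 2, -3, 4, 1, 5, -3; Σd² = 100
ρ = 1 − 6Σd² / [n(n²−1)] = 1 − 6×100 / (7×48) = 1 − 600/336 ≈ -0.7857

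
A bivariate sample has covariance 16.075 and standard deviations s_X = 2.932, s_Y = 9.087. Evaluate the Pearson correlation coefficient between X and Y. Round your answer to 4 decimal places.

0.6033

r = Cov(X,Y) / (s_X · s_Y) = 16.075 / (2.932 × 9.087)
  = 16.075 / 26.6431 ≈ 0.6033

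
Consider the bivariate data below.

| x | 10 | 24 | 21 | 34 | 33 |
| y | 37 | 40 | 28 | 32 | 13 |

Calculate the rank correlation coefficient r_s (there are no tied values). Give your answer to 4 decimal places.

-0.3000

Rank x: 1, 3, 2, 5, 4
Rank y: 4, 5, 2, 3, 1
d = rank(x) − rank(y): -3, -2, 0, 2, 3; Σd² = 26
ρ = 1 − 6Σd² / [n(n²−1)] = 1 − 6×26 / (5×24) = 1 − 156/120 ≈ -0.3000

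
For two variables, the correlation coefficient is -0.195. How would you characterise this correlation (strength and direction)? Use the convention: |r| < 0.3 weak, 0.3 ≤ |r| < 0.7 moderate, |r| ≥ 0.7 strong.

r = -0.195 < 0 so the relationship is negative.
|r| = 0.195, which falls in the weak range.

weak negative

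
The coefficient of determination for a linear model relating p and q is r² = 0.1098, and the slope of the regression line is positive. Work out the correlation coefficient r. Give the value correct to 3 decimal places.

0.331

|r| = √0.1098 = 0.331
The association is positive, so r = 0.331.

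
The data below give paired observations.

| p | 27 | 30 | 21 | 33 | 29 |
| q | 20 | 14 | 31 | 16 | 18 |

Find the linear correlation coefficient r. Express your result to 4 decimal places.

-0.9333

n = 5, Σp = 140, Σq = 99, Σp² = 4000, Σq² = 2137, Σpq = 2661
nΣpq − ΣpΣq = 13305 − 13860 = -555
nΣp² − (Σp)² = 20000 − 19600 = 400; nΣq² − (Σq)² = 10685 − 9801 = 884
r = -555 / √(400 × 884) = -555 / 594.6427 ≈ -0.9333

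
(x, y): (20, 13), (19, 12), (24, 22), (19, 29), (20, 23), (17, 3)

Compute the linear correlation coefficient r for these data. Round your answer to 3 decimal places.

n = 6, Σx = 119, Σy = 102, Σx² = 2387, Σy² = 2176, Σxy = 2078
nΣxy − ΣxΣy = 12468 − 12138 = 330
nΣx² − (Σx)² = 14322 − 14161 = 161; nΣy² − (Σy)² = 13056 − 10404 = 2652
r = 330 / √(161 × 2652) = 330 / 653.4309 ≈ 0.505

0.505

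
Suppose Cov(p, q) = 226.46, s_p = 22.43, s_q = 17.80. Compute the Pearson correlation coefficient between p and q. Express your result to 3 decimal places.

r = Cov(p,q) / (s_p · s_q) = 226.46 / (22.43 × 17.80)
  = 226.46 / 399.2540 ≈ 0.567

0.567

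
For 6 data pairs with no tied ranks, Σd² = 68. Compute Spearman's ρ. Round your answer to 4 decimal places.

ρ = 1 − 6Σd² / [n(n²−1)] = 1 − 6×68 / (6×35)
  = 1 − 408/210 = 1 − 1.94286 ≈ -0.9429

-0.9429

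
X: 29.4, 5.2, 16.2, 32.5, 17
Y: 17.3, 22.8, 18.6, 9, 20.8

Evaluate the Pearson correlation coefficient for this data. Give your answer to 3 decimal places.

-0.858

n = 5, ΣX = 100.3, ΣY = 88.5, ΣX² = 2499.09, ΣY² = 1678.73, ΣXY = 1574.6
nΣXY − ΣXΣY = 7873 − 8876.55 = -1003.55
nΣX² − (ΣX)² = 12495.45 − 10060.09 = 2435.36; nΣY² − (ΣY)² = 8393.65 − 7832.25 = 561.4
r = -1003.55 / √(2435.36 × 561.4) = -1003.55 / 1169.2780 ≈ -0.858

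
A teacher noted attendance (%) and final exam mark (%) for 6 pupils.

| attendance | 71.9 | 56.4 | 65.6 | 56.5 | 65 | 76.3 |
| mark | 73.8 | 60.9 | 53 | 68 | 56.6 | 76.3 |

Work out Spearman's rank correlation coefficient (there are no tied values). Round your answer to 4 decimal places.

Rank attendance: 5, 1, 4, 2, 3, 6
Rank mark: 5, 3, 1, 4, 2, 6
d = rank(attendance) − rank(mark): 0, -2, 3, -2, 1, 0; Σd² = 18
ρ = 1 − 6Σd² / [n(n²−1)] = 1 − 6×18 / (6×35) = 1 − 108/210 ≈ 0.4857

0.4857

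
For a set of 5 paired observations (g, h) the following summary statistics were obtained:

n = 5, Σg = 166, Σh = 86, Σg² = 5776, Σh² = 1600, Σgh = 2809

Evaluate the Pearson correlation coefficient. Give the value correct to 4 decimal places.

r = (nΣgh − ΣgΣh) / √[(nΣg² − (Σg)²)(nΣh² − (Σh)²)]
Numerator: 5×2809 − 166×86 = -231
Denominator: √[(28880 − 27556)(8000 − 7396)] = √[1324 × 604] = 894.2572
r = -231 / 894.2572 ≈ -0.2583

-0.2583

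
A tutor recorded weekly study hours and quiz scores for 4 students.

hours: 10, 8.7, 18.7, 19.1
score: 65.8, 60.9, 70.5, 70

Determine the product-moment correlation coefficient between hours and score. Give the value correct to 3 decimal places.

0.930

n = 4, Σx = 56.5, Σy = 267.2, Σx² = 890.19, Σy² = 17908.7, Σxy = 3843.18
nΣxy − ΣxΣy = 15372.72 − 15096.8 = 275.92
nΣx² − (Σx)² = 3560.76 − 3192.25 = 368.51; nΣy² − (Σy)² = 71634.8 − 71395.84 = 238.96
r = 275.92 / √(368.51 × 238.96) = 275.92 / 296.7476 ≈ 0.930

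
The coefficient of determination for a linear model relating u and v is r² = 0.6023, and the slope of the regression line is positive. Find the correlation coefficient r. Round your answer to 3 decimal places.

|r| = √0.6023 = 0.776
The association is positive, so r = 0.776.

0.776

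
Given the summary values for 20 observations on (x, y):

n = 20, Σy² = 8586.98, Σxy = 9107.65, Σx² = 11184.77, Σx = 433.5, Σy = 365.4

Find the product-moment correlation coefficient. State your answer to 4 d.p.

r = (nΣxy − ΣxΣy) / √[(nΣx² − (Σx)²)(nΣy² − (Σy)²)]
Numerator: 20×9107.65 − 433.5×365.4 = 23752.1
Denominator: √[(223695.4 − 187922.25)(171739.6 − 133517.16)] = √[35773.15 × 38222.44] = 36977.5213
r = 23752.1 / 36977.5213 ≈ 0.6423

0.6423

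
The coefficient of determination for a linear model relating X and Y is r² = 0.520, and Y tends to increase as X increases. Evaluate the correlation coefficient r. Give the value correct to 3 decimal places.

|r| = √0.520 = 0.721
The association is positive, so r = 0.721.

0.721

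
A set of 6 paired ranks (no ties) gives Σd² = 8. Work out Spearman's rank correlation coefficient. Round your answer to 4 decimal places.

ρ = 1 − 6Σd² / [n(n²−1)] = 1 − 6×8 / (6×35)
  = 1 − 48/210 = 1 − 0.22857 ≈ 0.7714

0.7714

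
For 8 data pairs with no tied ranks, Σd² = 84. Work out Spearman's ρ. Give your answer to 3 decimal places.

ρ = 1 − 6Σd² / [n(n²−1)] = 1 − 6×84 / (8×63)
  = 1 − 504/504 = 1 − 1.0000 ≈ 0.000

0.000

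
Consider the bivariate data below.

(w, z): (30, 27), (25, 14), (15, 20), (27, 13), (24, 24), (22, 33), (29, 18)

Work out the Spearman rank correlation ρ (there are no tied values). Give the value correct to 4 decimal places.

-0.2143

Rank w: 7, 4, 1, 5, 3, 2, 6
Rank z: 6, 2, 4, 1, 5, 7, 3
d = rank(w) − rank(z): 1, 2, -3, 4, -2, -5, 3; Σd² = 68
ρ = 1 − 6Σd² / [n(n²−1)] = 1 − 6×68 / (7×48) = 1 − 408/336 ≈ -0.2143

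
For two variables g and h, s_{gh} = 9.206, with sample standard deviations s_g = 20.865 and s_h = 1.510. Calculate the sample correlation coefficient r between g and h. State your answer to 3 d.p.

0.292

r = Cov(g,h) / (s_g · s_h) = 9.206 / (20.865 × 1.510)
  = 9.206 / 31.5061 ≈ 0.292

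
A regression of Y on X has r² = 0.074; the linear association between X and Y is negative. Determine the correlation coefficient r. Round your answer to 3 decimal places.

-0.272

|r| = √0.074 = 0.272
The association is negative, so r = −0.272.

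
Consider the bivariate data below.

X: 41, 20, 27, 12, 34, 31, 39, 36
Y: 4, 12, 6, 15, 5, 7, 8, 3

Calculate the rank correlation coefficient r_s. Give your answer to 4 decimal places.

-0.6905

Rank X: 8, 2, 3, 1, 5, 4, 7, 6
Rank Y: 2, 7, 4, 8, 3, 5, 6, 1
d = rank(X) − rank(Y): 6, -5, -1, -7, 2, -1, 1, 5; Σd² = 142
ρ = 1 − 6Σd² / [n(n²−1)] = 1 − 6×142 / (8×63) = 1 − 852/504 ≈ -0.6905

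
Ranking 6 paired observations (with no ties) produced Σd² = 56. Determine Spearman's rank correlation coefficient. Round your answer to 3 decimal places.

ρ = 1 − 6Σd² / [n(n²−1)] = 1 − 6×56 / (6×35)
  = 1 − 336/210 = 1 − 1.6000 ≈ -0.600

-0.600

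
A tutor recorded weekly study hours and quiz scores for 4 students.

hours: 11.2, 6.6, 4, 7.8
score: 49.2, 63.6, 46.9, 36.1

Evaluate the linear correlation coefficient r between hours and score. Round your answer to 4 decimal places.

-0.0881

n = 4, Σx = 29.6, Σy = 195.8, Σx² = 245.84, Σy² = 9968.42, Σxy = 1439.98
nΣxy − ΣxΣy = 5759.92 − 5795.68 = -35.76
nΣx² − (Σx)² = 983.36 − 876.16 = 107.2; nΣy² − (Σy)² = 39873.68 − 38337.64 = 1536.04
r = -35.76 / √(107.2 × 1536.04) = -35.76 / 405.7875 ≈ -0.0881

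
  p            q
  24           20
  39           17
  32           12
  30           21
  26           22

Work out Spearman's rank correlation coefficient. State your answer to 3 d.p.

Rank p: 1, 5, 4, 3, 2
Rank q: 3, 2, 1, 4, 5
d = rank(p) − rank(q): -2, 3, 3, -1, -3; Σd² = 32
ρ = 1 − 6Σd² / [n(n²−1)] = 1 − 6×32 / (5×24) = 1 − 192/120 ≈ -0.600

-0.600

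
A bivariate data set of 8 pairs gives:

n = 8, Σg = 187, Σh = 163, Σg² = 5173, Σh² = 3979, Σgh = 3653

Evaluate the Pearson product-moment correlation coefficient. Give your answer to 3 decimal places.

-0.216

r = (nΣgh − ΣgΣh) / √[(nΣg² − (Σg)²)(nΣh² − (Σh)²)]
Numerator: 8×3653 − 187×163 = -1257
Denominator: √[(41384 − 34969)(31832 − 26569)] = √[6415 × 5263] = 5810.5202
r = -1257 / 5810.5202 ≈ -0.216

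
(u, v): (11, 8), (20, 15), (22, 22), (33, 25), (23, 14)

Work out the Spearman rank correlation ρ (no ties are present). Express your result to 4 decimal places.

0.7000

Rank u: 1, 2, 3, 5, 4
Rank v: 1, 3, 4, 5, 2
d = rank(u) − rank(v): 0, -1, -1, 0, 2; Σd² = 6
ρ = 1 − 6Σd² / [n(n²−1)] = 1 − 6×6 / (5×24) = 1 − 36/120 ≈ 0.7000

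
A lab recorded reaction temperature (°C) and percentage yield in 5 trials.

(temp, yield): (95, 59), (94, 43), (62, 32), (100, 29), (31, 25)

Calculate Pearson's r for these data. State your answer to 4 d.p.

n = 5, Σx = 382, Σy = 188, Σx² = 32666, Σy² = 7820, Σxy = 15306
nΣxy − ΣxΣy = 76530 − 71816 = 4714
nΣx² − (Σx)² = 163330 − 145924 = 17406; nΣy² − (Σy)² = 39100 − 35344 = 3756
r = 4714 / √(17406 × 3756) = 4714 / 8085.6005 ≈ 0.5830

0.5830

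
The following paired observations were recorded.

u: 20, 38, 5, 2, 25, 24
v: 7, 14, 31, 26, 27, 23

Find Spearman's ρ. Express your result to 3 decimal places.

-0.314

Rank u: 3, 6, 2, 1, 5, 4
Rank v: 1, 2, 6, 4, 5, 3
d = rank(u) − rank(v): 2, 4, -4, -3, 0, 1; Σd² = 46
ρ = 1 − 6Σd² / [n(n²−1)] = 1 − 6×46 / (6×35) = 1 − 276/210 ≈ -0.314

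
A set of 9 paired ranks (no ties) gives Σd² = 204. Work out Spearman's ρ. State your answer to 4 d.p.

ρ = 1 − 6Σd² / [n(n²−1)] = 1 − 6×204 / (9×80)
  = 1 − 1224/720 = 1 − 1.70000 ≈ -0.7000

-0.7000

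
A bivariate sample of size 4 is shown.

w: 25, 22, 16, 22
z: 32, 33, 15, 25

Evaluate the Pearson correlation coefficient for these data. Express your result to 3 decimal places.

0.901

n = 4, Σw = 85, Σz = 105, Σw² = 1849, Σz² = 2963, Σwz = 2316
nΣwz − ΣwΣz = 9264 − 8925 = 339
nΣw² − (Σw)² = 7396 − 7225 = 171; nΣz² − (Σz)² = 11852 − 11025 = 827
r = 339 / √(171 × 827) = 339 / 376.0545 ≈ 0.901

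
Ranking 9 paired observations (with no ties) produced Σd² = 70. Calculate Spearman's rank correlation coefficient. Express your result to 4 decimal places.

ρ = 1 − 6Σd² / [n(n²−1)] = 1 − 6×70 / (9×80)
  = 1 − 420/720 = 1 − 0.58333 ≈ 0.4167

0.4167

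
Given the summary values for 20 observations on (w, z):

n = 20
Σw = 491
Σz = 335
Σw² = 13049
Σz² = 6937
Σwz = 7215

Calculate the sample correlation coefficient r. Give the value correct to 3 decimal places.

r = (nΣwz − ΣwΣz) / √[(nΣw² − (Σw)²)(nΣz² − (Σz)²)]
Numerator: 20×7215 − 491×335 = -20185
Denominator: √[(260980 − 241081)(138740 − 112225)] = √[19899 × 26515] = 22970.0236
r = -20185 / 22970.0236 ≈ -0.879

-0.879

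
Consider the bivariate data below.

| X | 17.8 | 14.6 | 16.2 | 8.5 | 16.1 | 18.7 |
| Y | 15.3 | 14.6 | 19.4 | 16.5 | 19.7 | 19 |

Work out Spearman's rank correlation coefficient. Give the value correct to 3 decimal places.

0.200

Rank X: 5, 2, 4, 1, 3, 6
Rank Y: 2, 1, 5, 3, 6, 4
d = rank(X) − rank(Y): 3, 1, -1, -2, -3, 2; Σd² = 28
ρ = 1 − 6Σd² / [n(n²−1)] = 1 − 6×28 / (6×35) = 1 − 168/210 ≈ 0.200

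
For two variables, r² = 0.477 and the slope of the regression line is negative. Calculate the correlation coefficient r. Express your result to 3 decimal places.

|r| = √0.477 = 0.691
The association is negative, so r = −0.691.

-0.691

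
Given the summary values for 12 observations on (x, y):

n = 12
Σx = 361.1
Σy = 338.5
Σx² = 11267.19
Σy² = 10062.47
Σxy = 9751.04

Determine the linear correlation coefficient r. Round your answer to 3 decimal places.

-0.958

r = (nΣxy − ΣxΣy) / √[(nΣx² − (Σx)²)(nΣy² − (Σy)²)]
Numerator: 12×9751.04 − 361.1×338.5 = -5219.87
Denominator: √[(135206.28 − 130393.21)(120749.64 − 114582.25)] = √[4813.07 × 6167.39] = 5448.3098
r = -5219.87 / 5448.3098 ≈ -0.958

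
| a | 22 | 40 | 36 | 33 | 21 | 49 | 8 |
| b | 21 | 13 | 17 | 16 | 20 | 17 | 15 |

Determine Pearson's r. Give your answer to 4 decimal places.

n = 7, Σa = 209, Σb = 119, Σa² = 7375, Σb² = 2069, Σab = 3495
nΣab − ΣaΣb = 24465 − 24871 = -406
nΣa² − (Σa)² = 51625 − 43681 = 7944; nΣb² − (Σb)² = 14483 − 14161 = 322
r = -406 / √(7944 × 322) = -406 / 1599.3649 ≈ -0.2539

-0.2539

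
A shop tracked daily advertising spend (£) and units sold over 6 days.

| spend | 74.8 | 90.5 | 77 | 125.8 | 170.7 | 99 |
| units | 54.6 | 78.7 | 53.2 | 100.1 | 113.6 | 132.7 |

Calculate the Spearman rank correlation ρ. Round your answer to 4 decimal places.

Rank spend: 1, 3, 2, 5, 6, 4
Rank units: 2, 3, 1, 4, 5, 6
d = rank(spend) − rank(units): -1, 0, 1, 1, 1, -2; Σd² = 8
ρ = 1 − 6Σd² / [n(n²−1)] = 1 − 6×8 / (6×35) = 1 − 48/210 ≈ 0.7714

0.7714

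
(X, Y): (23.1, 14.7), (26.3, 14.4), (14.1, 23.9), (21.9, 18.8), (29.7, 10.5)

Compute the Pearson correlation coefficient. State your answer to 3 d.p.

-0.974

n = 5, ΣX = 115.1, ΣY = 82.3, ΣX² = 2785.81, ΣY² = 1458.35, ΣXY = 1778.85
nΣXY − ΣXΣY = 8894.25 − 9472.73 = -578.48
nΣX² − (ΣX)² = 13929.05 − 13248.01 = 681.04; nΣY² − (ΣY)² = 7291.75 − 6773.29 = 518.46
r = -578.48 / √(681.04 × 518.46) = -578.48 / 594.2154 ≈ -0.974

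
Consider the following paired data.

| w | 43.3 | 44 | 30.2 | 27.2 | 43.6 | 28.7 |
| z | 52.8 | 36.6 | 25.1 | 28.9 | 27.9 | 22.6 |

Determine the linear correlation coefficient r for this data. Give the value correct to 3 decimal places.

0.641

n = 6, Σw = 217, Σz = 193.9, Σw² = 8187.42, Σz² = 6881.79, Σwz = 7305.8
nΣwz − ΣwΣz = 43834.8 − 42076.3 = 1758.5
nΣw² − (Σw)² = 49124.52 − 47089 = 2035.52; nΣz² − (Σz)² = 41290.74 − 37597.21 = 3693.53
r = 1758.5 / √(2035.52 × 3693.53) = 1758.5 / 2741.9435 ≈ 0.641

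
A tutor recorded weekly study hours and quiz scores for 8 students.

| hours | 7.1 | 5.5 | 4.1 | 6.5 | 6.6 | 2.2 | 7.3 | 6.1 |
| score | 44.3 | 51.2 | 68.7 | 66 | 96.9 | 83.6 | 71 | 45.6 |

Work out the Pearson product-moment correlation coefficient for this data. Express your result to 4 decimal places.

-0.2927

n = 8, Σx = 45.4, Σy = 527.3, Σx² = 278.62, Σy² = 37158.55, Σxy = 2926.72
nΣxy − ΣxΣy = 23413.76 − 23939.42 = -525.66
nΣx² − (Σx)² = 2228.96 − 2061.16 = 167.8; nΣy² − (Σy)² = 297268.4 − 278045.29 = 19223.11
r = -525.66 / √(167.8 × 19223.11) = -525.66 / 1796.0061 ≈ -0.2927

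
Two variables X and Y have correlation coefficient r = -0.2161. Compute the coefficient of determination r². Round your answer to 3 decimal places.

0.047

r² = (-0.2161)² = 0.047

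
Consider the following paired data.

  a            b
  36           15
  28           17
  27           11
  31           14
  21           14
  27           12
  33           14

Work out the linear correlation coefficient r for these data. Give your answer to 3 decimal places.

n = 7, Σa = 203, Σb = 97, Σa² = 6029, Σb² = 1367, Σab = 2827
nΣab − ΣaΣb = 19789 − 19691 = 98
nΣa² − (Σa)² = 42203 − 41209 = 994; nΣb² − (Σb)² = 9569 − 9409 = 160
r = 98 / √(994 × 160) = 98 / 398.7982 ≈ 0.246

0.246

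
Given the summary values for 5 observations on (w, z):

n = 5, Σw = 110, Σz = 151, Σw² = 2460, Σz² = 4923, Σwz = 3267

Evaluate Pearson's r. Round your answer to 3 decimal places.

-0.457

r = (nΣwz − ΣwΣz) / √[(nΣw² − (Σw)²)(nΣz² − (Σz)²)]
Numerator: 5×3267 − 110×151 = -275
Denominator: √[(12300 − 12100)(24615 − 22801)] = √[200 × 1814] = 602.3288
r = -275 / 602.3288 ≈ -0.457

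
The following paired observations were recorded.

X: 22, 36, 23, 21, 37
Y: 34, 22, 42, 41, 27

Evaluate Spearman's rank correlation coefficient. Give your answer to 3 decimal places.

-0.600

Rank X: 2, 4, 3, 1, 5
Rank Y: 3, 1, 5, 4, 2
d = rank(X) − rank(Y): -1, 3, -2, -3, 3; Σd² = 32
ρ = 1 − 6Σd² / [n(n²−1)] = 1 − 6×32 / (5×24) = 1 − 192/120 ≈ -0.600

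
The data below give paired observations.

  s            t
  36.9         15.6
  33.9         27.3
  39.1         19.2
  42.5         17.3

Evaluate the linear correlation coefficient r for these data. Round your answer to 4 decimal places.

n = 4, Σs = 152.4, Σt = 79.4, Σs² = 5845.88, Σt² = 1656.58, Σst = 2987.08
nΣst − ΣsΣt = 11948.32 − 12100.56 = -152.24
nΣs² − (Σs)² = 23383.52 − 23225.76 = 157.76; nΣt² − (Σt)² = 6626.32 − 6304.36 = 321.96
r = -152.24 / √(157.76 × 321.96) = -152.24 / 225.3717 ≈ -0.6755

-0.6755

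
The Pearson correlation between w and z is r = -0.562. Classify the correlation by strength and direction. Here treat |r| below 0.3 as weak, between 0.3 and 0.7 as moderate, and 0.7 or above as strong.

r = -0.562 < 0 so the relationship is negative.
|r| = 0.562, which falls in the moderate range.

moderate negative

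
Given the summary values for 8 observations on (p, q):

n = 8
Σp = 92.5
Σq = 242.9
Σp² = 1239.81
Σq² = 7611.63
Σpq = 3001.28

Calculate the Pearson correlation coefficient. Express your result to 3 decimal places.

0.960

r = (nΣpq − ΣpΣq) / √[(nΣp² − (Σp)²)(nΣq² − (Σq)²)]
Numerator: 8×3001.28 − 92.5×242.9 = 1541.99
Denominator: √[(9918.48 − 8556.25)(60893.04 − 59000.41)] = √[1362.23 × 1892.63] = 1605.6766
r = 1541.99 / 1605.6766 ≈ 0.960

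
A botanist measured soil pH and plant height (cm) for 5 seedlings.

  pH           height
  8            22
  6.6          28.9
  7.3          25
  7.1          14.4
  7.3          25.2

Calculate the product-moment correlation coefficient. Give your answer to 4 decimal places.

n = 5, Σx = 36.3, Σy = 115.5, Σx² = 264.55, Σy² = 2786.61, Σxy = 835.44
nΣxy − ΣxΣy = 4177.2 − 4192.65 = -15.45
nΣx² − (Σx)² = 1322.75 − 1317.69 = 5.06; nΣy² − (Σy)² = 13933.05 − 13340.25 = 592.8
r = -15.45 / √(5.06 × 592.8) = -15.45 / 54.7683 ≈ -0.2821

-0.2821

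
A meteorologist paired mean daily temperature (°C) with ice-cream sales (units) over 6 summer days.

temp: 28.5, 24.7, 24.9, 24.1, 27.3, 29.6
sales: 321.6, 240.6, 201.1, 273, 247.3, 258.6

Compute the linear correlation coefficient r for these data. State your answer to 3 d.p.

n = 6, Σx = 159.1, Σy = 1542.2, Σx² = 4244.61, Σy² = 404316.38, Σxy = 41100.96
nΣxy − ΣxΣy = 246605.76 − 245364.02 = 1241.74
nΣx² − (Σx)² = 25467.66 − 25312.81 = 154.85; nΣy² − (Σy)² = 2425898.28 − 2378380.84 = 47517.44
r = 1241.74 / √(154.85 × 47517.44) = 1241.74 / 2712.5773 ≈ 0.458

0.458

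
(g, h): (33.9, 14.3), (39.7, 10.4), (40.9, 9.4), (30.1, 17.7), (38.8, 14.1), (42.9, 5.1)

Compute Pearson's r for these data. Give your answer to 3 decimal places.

n = 6, Σg = 226.3, Σh = 71, Σg² = 8649.97, Σh² = 939.12, Σgh = 2580.75
nΣgh − ΣgΣh = 15484.5 − 16067.3 = -582.8
nΣg² − (Σg)² = 51899.82 − 51211.69 = 688.13; nΣh² − (Σh)² = 5634.72 − 5041 = 593.72
r = -582.8 / √(688.13 × 593.72) = -582.8 / 639.1843 ≈ -0.912

-0.912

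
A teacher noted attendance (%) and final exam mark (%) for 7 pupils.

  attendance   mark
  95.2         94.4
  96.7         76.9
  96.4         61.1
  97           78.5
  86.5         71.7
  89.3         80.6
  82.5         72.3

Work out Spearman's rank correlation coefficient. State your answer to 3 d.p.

0.179

Rank attendance: 4, 6, 5, 7, 2, 3, 1
Rank mark: 7, 4, 1, 5, 2, 6, 3
d = rank(attendance) − rank(mark): -3, 2, 4, 2, 0, -3, -2; Σd² = 46
ρ = 1 − 6Σd² / [n(n²−1)] = 1 − 6×46 / (7×48) = 1 − 276/336 ≈ 0.179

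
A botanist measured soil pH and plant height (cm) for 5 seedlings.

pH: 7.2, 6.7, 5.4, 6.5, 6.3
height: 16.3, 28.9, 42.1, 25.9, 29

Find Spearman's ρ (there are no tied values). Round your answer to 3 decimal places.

Rank pH: 5, 4, 1, 3, 2
Rank height: 1, 3, 5, 2, 4
d = rank(pH) − rank(height): 4, 1, -4, 1, -2; Σd² = 38
ρ = 1 − 6Σd² / [n(n²−1)] = 1 − 6×38 / (5×24) = 1 − 228/120 ≈ -0.900

-0.900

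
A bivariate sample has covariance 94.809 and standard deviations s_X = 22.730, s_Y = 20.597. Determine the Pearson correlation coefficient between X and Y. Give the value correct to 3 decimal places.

0.203

r = Cov(X,Y) / (s_X · s_Y) = 94.809 / (22.730 × 20.597)
  = 94.809 / 468.1698 ≈ 0.203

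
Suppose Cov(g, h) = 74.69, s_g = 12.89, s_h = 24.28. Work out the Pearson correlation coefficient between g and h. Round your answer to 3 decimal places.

r = Cov(g,h) / (s_g · s_h) = 74.69 / (12.89 × 24.28)
  = 74.69 / 312.9692 ≈ 0.239

0.239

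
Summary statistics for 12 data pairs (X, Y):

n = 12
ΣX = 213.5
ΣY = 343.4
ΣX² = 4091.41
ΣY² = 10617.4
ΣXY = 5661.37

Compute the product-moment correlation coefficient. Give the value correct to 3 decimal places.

-0.932

r = (nΣXY − ΣXΣY) / √[(nΣX² − (ΣX)²)(nΣY² − (ΣY)²)]
Numerator: 12×5661.37 − 213.5×343.4 = -5379.46
Denominator: √[(49096.92 − 45582.25)(127408.8 − 117923.56)] = √[3514.67 × 9485.24] = 5773.8625
r = -5379.46 / 5773.8625 ≈ -0.932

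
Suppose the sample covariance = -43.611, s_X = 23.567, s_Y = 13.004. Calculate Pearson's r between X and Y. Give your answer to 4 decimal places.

-0.1423

r = Cov(X,Y) / (s_X · s_Y) = -43.611 / (23.567 × 13.004)
  = -43.611 / 306.4653 ≈ -0.1423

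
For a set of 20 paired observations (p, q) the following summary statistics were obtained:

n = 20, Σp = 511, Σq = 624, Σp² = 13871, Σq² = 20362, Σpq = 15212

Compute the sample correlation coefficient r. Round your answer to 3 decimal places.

r = (nΣpq − ΣpΣq) / √[(nΣp² − (Σp)²)(nΣq² − (Σq)²)]
Numerator: 20×15212 − 511×624 = -14624
Denominator: √[(277420 − 261121)(407240 − 389376)] = √[16299 × 17864] = 17063.5675
r = -14624 / 17063.5675 ≈ -0.857

-0.857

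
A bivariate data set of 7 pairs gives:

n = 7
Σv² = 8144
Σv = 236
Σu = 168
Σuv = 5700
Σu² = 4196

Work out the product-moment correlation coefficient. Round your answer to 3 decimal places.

0.205

r = (nΣuv − ΣuΣv) / √[(nΣu² − (Σu)²)(nΣv² − (Σv)²)]
Numerator: 7×5700 − 168×236 = 252
Denominator: √[(29372 − 28224)(57008 − 55696)] = √[1148 × 1312] = 1227.2636
r = 252 / 1227.2636 ≈ 0.205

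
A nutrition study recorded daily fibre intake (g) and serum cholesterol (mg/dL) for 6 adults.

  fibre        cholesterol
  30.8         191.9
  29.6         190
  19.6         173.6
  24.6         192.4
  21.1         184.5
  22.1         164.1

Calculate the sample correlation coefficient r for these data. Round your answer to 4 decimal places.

0.6726

n = 6, Σx = 147.8, Σy = 1096.5, Σx² = 3747.74, Σy² = 201049.39, Σxy = 27189.68
nΣxy − ΣxΣy = 163138.08 − 162062.7 = 1075.38
nΣx² − (Σx)² = 22486.44 − 21844.84 = 641.6; nΣy² − (Σy)² = 1206296.34 − 1202312.25 = 3984.09
r = 1075.38 / √(641.6 × 3984.09) = 1075.38 / 1598.8096 ≈ 0.6726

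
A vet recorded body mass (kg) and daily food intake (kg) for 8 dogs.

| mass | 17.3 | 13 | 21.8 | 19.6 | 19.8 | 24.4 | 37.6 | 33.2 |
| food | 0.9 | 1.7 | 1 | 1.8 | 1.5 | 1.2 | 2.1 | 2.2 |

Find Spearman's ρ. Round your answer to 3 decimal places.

0.452

Rank mass: 2, 1, 5, 3, 4, 6, 8, 7
Rank food: 1, 5, 2, 6, 4, 3, 7, 8
d = rank(mass) − rank(food): 1, -4, 3, -3, 0, 3, 1, -1; Σd² = 46
ρ = 1 − 6Σd² / [n(n²−1)] = 1 − 6×46 / (8×63) = 1 − 276/504 ≈ 0.452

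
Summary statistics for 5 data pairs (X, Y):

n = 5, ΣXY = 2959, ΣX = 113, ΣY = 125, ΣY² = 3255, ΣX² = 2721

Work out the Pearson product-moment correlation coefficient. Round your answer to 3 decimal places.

r = (nΣXY − ΣXΣY) / √[(nΣX² − (ΣX)²)(nΣY² − (ΣY)²)]
Numerator: 5×2959 − 113×125 = 670
Denominator: √[(13605 − 12769)(16275 − 15625)] = √[836 × 650] = 737.1567
r = 670 / 737.1567 ≈ 0.909

0.909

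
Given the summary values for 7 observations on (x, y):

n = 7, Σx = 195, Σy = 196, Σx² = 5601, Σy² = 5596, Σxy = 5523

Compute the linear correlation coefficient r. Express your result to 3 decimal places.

r = (nΣxy − ΣxΣy) / √[(nΣx² − (Σx)²)(nΣy² − (Σy)²)]
Numerator: 7×5523 − 195×196 = 441
Denominator: √[(39207 − 38025)(39172 − 38416)] = √[1182 × 756] = 945.3000
r = 441 / 945.3000 ≈ 0.467

0.467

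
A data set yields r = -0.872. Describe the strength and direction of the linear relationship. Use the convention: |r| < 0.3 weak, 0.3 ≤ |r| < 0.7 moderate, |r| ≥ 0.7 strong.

strong negative

r = -0.872 < 0 so the relationship is negative.
|r| = 0.872, which falls in the strong range.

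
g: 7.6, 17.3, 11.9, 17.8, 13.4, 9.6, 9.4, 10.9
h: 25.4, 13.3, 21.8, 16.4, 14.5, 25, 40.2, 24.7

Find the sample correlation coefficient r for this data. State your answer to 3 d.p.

n = 8, Σg = 97.9, Σh = 181.3, Σg² = 1294.39, Σh² = 4627.63, Σgh = 2055.88
nΣgh − ΣgΣh = 16447.04 − 17749.27 = -1302.23
nΣg² − (Σg)² = 10355.12 − 9584.41 = 770.71; nΣh² − (Σh)² = 37021.04 − 32869.69 = 4151.35
r = -1302.23 / √(770.71 × 4151.35) = -1302.23 / 1788.7110 ≈ -0.728

-0.728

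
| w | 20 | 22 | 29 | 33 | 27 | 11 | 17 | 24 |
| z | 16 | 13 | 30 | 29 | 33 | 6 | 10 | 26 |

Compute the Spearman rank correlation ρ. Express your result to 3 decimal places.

0.881

Rank w: 3, 4, 7, 8, 6, 1, 2, 5
Rank z: 4, 3, 7, 6, 8, 1, 2, 5
d = rank(w) − rank(z): -1, 1, 0, 2, -2, 0, 0, 0; Σd² = 10
ρ = 1 − 6Σd² / [n(n²−1)] = 1 − 6×10 / (8×63) = 1 − 60/504 ≈ 0.881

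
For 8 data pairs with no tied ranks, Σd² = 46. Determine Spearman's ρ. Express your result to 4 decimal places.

ρ = 1 − 6Σd² / [n(n²−1)] = 1 − 6×46 / (8×63)
  = 1 − 276/504 = 1 − 0.54762 ≈ 0.4524

0.4524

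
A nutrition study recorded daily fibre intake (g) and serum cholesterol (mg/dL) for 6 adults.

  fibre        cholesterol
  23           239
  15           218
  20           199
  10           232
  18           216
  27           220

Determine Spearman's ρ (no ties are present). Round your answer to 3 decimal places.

0.086

Rank fibre: 5, 2, 4, 1, 3, 6
Rank cholesterol: 6, 3, 1, 5, 2, 4
d = rank(fibre) − rank(cholesterol): -1, -1, 3, -4, 1, 2; Σd² = 32
ρ = 1 − 6Σd² / [n(n²−1)] = 1 − 6×32 / (6×35) = 1 − 192/210 ≈ 0.086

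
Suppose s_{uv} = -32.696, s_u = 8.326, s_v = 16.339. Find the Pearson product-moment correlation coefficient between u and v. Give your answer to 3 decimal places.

r = Cov(u,v) / (s_u · s_v) = -32.696 / (8.326 × 16.339)
  = -32.696 / 136.0385 ≈ -0.240

-0.240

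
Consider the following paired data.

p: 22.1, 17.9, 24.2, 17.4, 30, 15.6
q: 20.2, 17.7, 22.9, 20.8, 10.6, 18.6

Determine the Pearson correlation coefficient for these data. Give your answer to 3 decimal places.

-0.538

n = 6, Σp = 127.2, Σq = 110.8, Σp² = 2840.58, Σq² = 2136.7, Σpq = 2287.51
nΣpq − ΣpΣq = 13725.06 − 14093.76 = -368.7
nΣp² − (Σp)² = 17043.48 − 16179.84 = 863.64; nΣq² − (Σq)² = 12820.2 − 12276.64 = 543.56
r = -368.7 / √(863.64 × 543.56) = -368.7 / 685.1570 ≈ -0.538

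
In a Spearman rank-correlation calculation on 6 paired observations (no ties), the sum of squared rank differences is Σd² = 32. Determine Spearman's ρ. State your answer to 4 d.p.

0.0857

ρ = 1 − 6Σd² / [n(n²−1)] = 1 − 6×32 / (6×35)
  = 1 − 192/210 = 1 − 0.91429 ≈ 0.0857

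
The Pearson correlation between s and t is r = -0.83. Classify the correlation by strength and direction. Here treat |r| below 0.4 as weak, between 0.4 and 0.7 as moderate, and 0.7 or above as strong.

r = -0.83 < 0 so the relationship is negative.
|r| = 0.83, which falls in the strong range.

strong negative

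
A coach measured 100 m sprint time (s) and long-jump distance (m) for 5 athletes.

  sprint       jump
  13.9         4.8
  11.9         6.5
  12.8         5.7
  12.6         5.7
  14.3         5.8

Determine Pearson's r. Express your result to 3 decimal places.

n = 5, Σx = 65.5, Σy = 28.5, Σx² = 861.91, Σy² = 163.91, Σxy = 371.79
nΣxy − ΣxΣy = 1858.95 − 1866.75 = -7.8
nΣx² − (Σx)² = 4309.55 − 4290.25 = 19.3; nΣy² − (Σy)² = 819.55 − 812.25 = 7.3
r = -7.8 / √(19.3 × 7.3) = -7.8 / 11.8697 ≈ -0.657

-0.657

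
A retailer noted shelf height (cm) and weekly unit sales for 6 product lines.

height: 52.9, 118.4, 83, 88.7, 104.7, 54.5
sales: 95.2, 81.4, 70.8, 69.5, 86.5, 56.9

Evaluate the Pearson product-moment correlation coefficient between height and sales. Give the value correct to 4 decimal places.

0.1913

n = 6, Σx = 502.2, Σy = 460.3, Σx² = 45506, Σy² = 36251.75, Σxy = 38872.49
nΣxy − ΣxΣy = 233234.94 − 231162.66 = 2072.28
nΣx² − (Σx)² = 273036 − 252204.84 = 20831.16; nΣy² − (Σy)² = 217510.5 − 211876.09 = 5634.41
r = 2072.28 / √(20831.16 × 5634.41) = 2072.28 / 10833.8034 ≈ 0.1913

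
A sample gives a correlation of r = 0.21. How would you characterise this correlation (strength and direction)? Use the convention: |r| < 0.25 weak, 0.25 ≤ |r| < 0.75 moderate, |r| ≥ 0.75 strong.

weak positive

r = 0.21 > 0 so the relationship is positive.
|r| = 0.21, which falls in the weak range.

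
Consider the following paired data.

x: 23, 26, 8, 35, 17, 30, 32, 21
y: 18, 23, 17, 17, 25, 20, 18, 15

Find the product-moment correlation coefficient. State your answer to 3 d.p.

-0.063

n = 8, Σx = 192, Σy = 153, Σx² = 5148, Σy² = 3005, Σxy = 3659
nΣxy − ΣxΣy = 29272 − 29376 = -104
nΣx² − (Σx)² = 41184 − 36864 = 4320; nΣy² − (Σy)² = 24040 − 23409 = 631
r = -104 / √(4320 × 631) = -104 / 1651.0360 ≈ -0.063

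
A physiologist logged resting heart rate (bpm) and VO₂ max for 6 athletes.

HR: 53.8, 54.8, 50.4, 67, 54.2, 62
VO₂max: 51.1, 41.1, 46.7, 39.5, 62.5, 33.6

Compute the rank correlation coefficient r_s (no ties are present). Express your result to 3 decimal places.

Rank HR: 2, 4, 1, 6, 3, 5
Rank VO₂max: 5, 3, 4, 2, 6, 1
d = rank(HR) − rank(VO₂max): -3, 1, -3, 4, -3, 4; Σd² = 60
ρ = 1 − 6Σd² / [n(n²−1)] = 1 − 6×60 / (6×35) = 1 − 360/210 ≈ -0.714

-0.714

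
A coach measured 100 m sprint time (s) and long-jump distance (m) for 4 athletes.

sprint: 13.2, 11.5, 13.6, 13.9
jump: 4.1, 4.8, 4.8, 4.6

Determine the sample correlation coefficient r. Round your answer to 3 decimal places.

n = 4, Σx = 52.2, Σy = 18.3, Σx² = 684.66, Σy² = 84.05, Σxy = 238.54
nΣxy − ΣxΣy = 954.16 − 955.26 = -1.1
nΣx² − (Σx)² = 2738.64 − 2724.84 = 13.8; nΣy² − (Σy)² = 336.2 − 334.89 = 1.31
r = -1.1 / √(13.8 × 1.31) = -1.1 / 4.2518 ≈ -0.259

-0.259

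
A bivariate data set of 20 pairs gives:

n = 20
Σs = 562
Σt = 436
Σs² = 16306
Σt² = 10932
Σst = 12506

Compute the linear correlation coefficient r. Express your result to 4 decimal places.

0.2971

r = (nΣst − ΣsΣt) / √[(nΣs² − (Σs)²)(nΣt² − (Σt)²)]
Numerator: 20×12506 − 562×436 = 5088
Denominator: √[(326120 − 315844)(218640 − 190096)] = √[10276 × 28544] = 17126.5333
r = 5088 / 17126.5333 ≈ 0.2971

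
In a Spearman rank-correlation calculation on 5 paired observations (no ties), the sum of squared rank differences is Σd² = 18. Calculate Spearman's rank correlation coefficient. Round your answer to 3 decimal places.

0.100

ρ = 1 − 6Σd² / [n(n²−1)] = 1 − 6×18 / (5×24)
  = 1 − 108/120 = 1 − 0.9000 ≈ 0.100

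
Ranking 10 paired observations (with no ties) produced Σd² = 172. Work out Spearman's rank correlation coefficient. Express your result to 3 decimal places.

-0.042

ρ = 1 − 6Σd² / [n(n²−1)] = 1 − 6×172 / (10×99)
  = 1 − 1032/990 = 1 − 1.0424 ≈ -0.042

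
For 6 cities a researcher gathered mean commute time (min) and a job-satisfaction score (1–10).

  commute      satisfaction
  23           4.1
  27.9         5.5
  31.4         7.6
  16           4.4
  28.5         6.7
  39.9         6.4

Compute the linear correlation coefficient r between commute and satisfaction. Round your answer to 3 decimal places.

n = 6, Σx = 166.7, Σy = 34.7, Σx² = 4953.63, Σy² = 210.03, Σxy = 1003.1
nΣxy − ΣxΣy = 6018.6 − 5784.49 = 234.11
nΣx² − (Σx)² = 29721.78 − 27788.89 = 1932.89; nΣy² − (Σy)² = 1260.18 − 1204.09 = 56.09
r = 234.11 / √(1932.89 × 56.09) = 234.11 / 329.2655 ≈ 0.711

0.711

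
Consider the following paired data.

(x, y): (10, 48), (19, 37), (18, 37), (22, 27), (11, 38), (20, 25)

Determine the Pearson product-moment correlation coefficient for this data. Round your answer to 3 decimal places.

-0.830

n = 6, Σx = 100, Σy = 212, Σx² = 1790, Σy² = 7840, Σxy = 3361
nΣxy − ΣxΣy = 20166 − 21200 = -1034
nΣx² − (Σx)² = 10740 − 10000 = 740; nΣy² − (Σy)² = 47040 − 44944 = 2096
r = -1034 / √(740 × 2096) = -1034 / 1245.4076 ≈ -0.830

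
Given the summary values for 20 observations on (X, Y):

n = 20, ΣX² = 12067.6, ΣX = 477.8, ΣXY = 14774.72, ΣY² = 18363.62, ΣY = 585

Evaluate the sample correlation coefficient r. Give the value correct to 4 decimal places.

r = (nΣXY − ΣXΣY) / √[(nΣX² − (ΣX)²)(nΣY² − (ΣY)²)]
Numerator: 20×14774.72 − 477.8×585 = 15981.4
Denominator: √[(241352 − 228292.84)(367272.4 − 342225)] = √[13059.16 × 25047.4] = 18085.8509
r = 15981.4 / 18085.8509 ≈ 0.8836

0.8836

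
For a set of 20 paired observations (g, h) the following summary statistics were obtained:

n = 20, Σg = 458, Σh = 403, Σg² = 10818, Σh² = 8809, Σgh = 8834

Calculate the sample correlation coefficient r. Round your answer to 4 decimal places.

-0.8283

r = (nΣgh − ΣgΣh) / √[(nΣg² − (Σg)²)(nΣh² − (Σh)²)]
Numerator: 20×8834 − 458×403 = -7894
Denominator: √[(216360 − 209764)(176180 − 162409)] = √[6596 × 13771] = 9530.6619
r = -7894 / 9530.6619 ≈ -0.8283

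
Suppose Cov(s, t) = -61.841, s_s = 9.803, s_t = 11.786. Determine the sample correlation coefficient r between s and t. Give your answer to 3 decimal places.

r = Cov(s,t) / (s_s · s_t) = -61.841 / (9.803 × 11.786)
  = -61.841 / 115.5382 ≈ -0.535

-0.535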